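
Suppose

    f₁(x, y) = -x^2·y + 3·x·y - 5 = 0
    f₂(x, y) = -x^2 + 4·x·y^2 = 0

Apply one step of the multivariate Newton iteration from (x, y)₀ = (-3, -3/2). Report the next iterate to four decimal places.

(-2.3333, -0.7778)

At (-3, -3/2): F = (22.0000, -36.0000).
Jacobian J = [[-2·x·y + 3·y, -x^2 + 3·x], [-2·x + 4·y^2, 8·x·y]].
At the point, J = [[-13.5000, -18.0000], [15.0000, 36.0000]] (det J = -216.0000).
Solving J·Δ = −F gives Δ = (0.6667, 0.7222).
Then the next iterate is (x, y)₁ = (-2.3333, -0.7778).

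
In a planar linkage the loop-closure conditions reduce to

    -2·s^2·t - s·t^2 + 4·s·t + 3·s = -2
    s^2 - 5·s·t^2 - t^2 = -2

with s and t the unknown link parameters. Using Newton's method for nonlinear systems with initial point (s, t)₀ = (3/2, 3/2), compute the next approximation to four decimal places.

At (3/2, 3/2): F = (5.3750, -14.8750).
Jacobian J = [[-4·s·t - t^2 + 4·t + 3, -2·s^2 - 2·s·t + 4·s], [2·s - 5·t^2, -10·s·t - 2·t]].
At the point, J = [[-2.2500, -3.0000], [-8.2500, -25.5000]] (det J = 32.6250).
Solving J·Δ = −F gives Δ = (5.5690, -2.3851).
Then the next iterate is (s, t)₁ = (7.0690, -0.8851).

(7.0690, -0.8851)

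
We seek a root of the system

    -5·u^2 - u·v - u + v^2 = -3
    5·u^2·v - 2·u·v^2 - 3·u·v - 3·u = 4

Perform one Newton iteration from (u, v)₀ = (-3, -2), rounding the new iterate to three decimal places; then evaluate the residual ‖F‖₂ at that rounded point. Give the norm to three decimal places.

24.098

At (-3, -2): F = (-41.000, -79.000).
Jacobian J = [[-10·u - v - 1, -u + 2·v], [10·u·v - 2·v^2 - 3·v - 3, 5·u^2 - 4·u·v - 3·u]].
At the point, J = [[31.000, -1.000], [55.000, 30.000]] (det J = 985.000).
Solving J·Δ = −F gives Δ = (1.329, 0.197).
Then the next iterate is (u, v)₁ = (-1.671, -1.803).
Re-evaluating at (-1.671, -1.803): F = (-9.05221, -22.33329), so ‖F‖₂ = 24.098.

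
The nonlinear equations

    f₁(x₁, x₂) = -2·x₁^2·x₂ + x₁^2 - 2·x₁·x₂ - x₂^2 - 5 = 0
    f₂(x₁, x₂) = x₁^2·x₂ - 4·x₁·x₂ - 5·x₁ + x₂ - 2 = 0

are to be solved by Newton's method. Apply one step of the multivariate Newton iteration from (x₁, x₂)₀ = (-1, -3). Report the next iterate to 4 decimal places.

At (-1, -3): F = (-13.0000, -15.0000).
Jacobian J = [[-4·x₁·x₂ + 2·x₁ - 2·x₂, -2·x₁^2 - 2·x₁ - 2·x₂], [2·x₁·x₂ - 4·x₂ - 5, x₁^2 - 4·x₁ + 1]].
At the point, J = [[-8.0000, 6.0000], [13.0000, 6.0000]] (det J = -126.0000).
Solving J·Δ = −F gives Δ = (0.0952, 2.2937).
Then the next iterate is (x₁, x₂)₁ = (-0.9048, -0.7063).

(-0.9048, -0.7063)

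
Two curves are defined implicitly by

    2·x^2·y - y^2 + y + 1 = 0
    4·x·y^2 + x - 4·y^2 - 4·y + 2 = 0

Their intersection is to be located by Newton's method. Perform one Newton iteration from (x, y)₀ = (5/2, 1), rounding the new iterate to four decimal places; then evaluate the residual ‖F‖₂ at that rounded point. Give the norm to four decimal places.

At (5/2, 1): F = (13.5000, 6.5000).
Jacobian J = [[4·x·y, 2·x^2 - 2·y + 1], [4·y^2 + 1, 8·x·y - 8·y - 4]].
At the point, J = [[10.0000, 11.5000], [5.0000, 8.0000]] (det J = 22.5000).
Solving J·Δ = −F gives Δ = (-1.4778, 0.1111).
Then the next iterate is (x, y)₁ = (1.0222, 1.1111).
Re-evaluating at (1.0222, 1.1111): F = (3.198518, -1.312573), so ‖F‖₂ = 3.4574.

3.4574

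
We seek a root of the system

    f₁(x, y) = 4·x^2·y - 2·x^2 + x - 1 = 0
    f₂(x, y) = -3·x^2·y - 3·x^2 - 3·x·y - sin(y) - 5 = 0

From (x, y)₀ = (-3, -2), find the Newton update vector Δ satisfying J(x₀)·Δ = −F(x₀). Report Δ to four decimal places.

(2.3043, -1.2933)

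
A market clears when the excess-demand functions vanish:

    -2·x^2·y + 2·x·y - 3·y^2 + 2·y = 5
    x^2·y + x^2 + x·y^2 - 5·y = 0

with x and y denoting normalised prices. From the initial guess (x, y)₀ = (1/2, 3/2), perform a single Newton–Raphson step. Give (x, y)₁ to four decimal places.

(0.8684, 0.2692)

At (1/2, 3/2): F = (-8.0000, -5.7500).
Jacobian J = [[-4·x·y + 2·y, -2·x^2 + 2·x - 6·y + 2], [2·x·y + 2·x + y^2, x^2 + 2·x·y - 5]].
At the point, J = [[0.0000, -6.5000], [4.7500, -3.2500]] (det J = 30.8750).
Solving J·Δ = −F gives Δ = (0.3684, -1.2308).
Then the next iterate is (x, y)₁ = (0.8684, 0.2692).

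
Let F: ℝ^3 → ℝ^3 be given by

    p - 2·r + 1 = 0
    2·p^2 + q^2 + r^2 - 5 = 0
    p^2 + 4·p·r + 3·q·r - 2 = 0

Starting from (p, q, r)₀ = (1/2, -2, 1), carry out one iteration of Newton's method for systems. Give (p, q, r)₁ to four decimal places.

(1.4048, -1.3214, 1.2024)

At (1/2, -2, 1): F = (-0.5000, 0.5000, -5.7500).
Jacobian J = [[1, 0, -2], [4·p, 2·q, 2·r], [2·p + 4·r, 3·r, 4·p + 3·q]].
At the point, J = [[1.0000, 0.0000, -2.0000], [2.0000, -4.0000, 2.0000], [5.0000, 3.0000, -4.0000]] (det J = -42.0000).
Solving J·Δ = −F gives Δ = (0.9048, 0.6786, 0.2024).
Then the next iterate is (p, q, r)₁ = (1.4048, -1.3214, 1.2024).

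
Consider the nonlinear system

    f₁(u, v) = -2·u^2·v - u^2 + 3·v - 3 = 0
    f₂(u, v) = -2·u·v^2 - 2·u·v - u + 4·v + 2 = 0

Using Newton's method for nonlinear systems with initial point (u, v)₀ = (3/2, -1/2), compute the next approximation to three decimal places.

(-24.000, -3.500)

At (3/2, -1/2): F = (-4.500, -0.750).
Jacobian J = [[-4·u·v - 2·u, -2·u^2 + 3], [-2·v^2 - 2·v - 1, -4·u·v - 2·u + 4]].
At the point, J = [[0.000, -1.500], [-0.500, 4.000]] (det J = -0.750).
Solving J·Δ = −F gives Δ = (-25.500, -3.000).
Then the next iterate is (u, v)₁ = (-24.000, -3.500).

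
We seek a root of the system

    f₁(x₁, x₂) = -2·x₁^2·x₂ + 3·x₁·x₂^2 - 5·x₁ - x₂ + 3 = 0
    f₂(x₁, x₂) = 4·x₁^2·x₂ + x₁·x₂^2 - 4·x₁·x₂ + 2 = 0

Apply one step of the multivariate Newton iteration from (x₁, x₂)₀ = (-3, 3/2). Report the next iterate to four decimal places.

At (-3, 3/2): F = (-30.7500, 67.2500).
Jacobian J = [[-4·x₁·x₂ + 3·x₂^2 - 5, -2·x₁^2 + 6·x₁·x₂ - 1], [8·x₁·x₂ + x₂^2 - 4·x₂, 4·x₁^2 + 2·x₁·x₂ - 4·x₁]].
At the point, J = [[19.7500, -46.0000], [-39.7500, 39.0000]] (det J = -1058.2500).
Solving J·Δ = −F gives Δ = (1.7900, 0.1000).
Then the next iterate is (x₁, x₂)₁ = (-1.2100, 1.6000).

(-1.2100, 1.6000)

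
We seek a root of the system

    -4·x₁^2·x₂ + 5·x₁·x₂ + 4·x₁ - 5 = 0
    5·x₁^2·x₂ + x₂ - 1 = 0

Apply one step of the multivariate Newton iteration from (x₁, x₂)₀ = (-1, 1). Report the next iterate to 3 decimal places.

At (-1, 1): F = (-18.000, 5.000).
Jacobian J = [[-8·x₁·x₂ + 5·x₂ + 4, -4·x₁^2 + 5·x₁], [10·x₁·x₂, 5·x₁^2 + 1]].
At the point, J = [[17.000, -9.000], [-10.000, 6.000]] (det J = 12.000).
Solving J·Δ = −F gives Δ = (5.250, 7.917).
Then the next iterate is (x₁, x₂)₁ = (4.250, 8.917).

(4.250, 8.917)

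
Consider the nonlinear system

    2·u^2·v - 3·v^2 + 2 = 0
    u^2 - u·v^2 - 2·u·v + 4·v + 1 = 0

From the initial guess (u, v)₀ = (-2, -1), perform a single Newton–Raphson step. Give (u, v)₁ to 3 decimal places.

(-1.703, -0.527)

At (-2, -1): F = (-9.000, -1.000).
Jacobian J = [[4·u·v, 2·u^2 - 6·v], [2·u - v^2 - 2·v, -2·u·v - 2·u + 4]].
At the point, J = [[8.000, 14.000], [-3.000, 4.000]] (det J = 74.000).
Solving J·Δ = −F gives Δ = (0.297, 0.473).
Then the next iterate is (u, v)₁ = (-1.703, -0.527).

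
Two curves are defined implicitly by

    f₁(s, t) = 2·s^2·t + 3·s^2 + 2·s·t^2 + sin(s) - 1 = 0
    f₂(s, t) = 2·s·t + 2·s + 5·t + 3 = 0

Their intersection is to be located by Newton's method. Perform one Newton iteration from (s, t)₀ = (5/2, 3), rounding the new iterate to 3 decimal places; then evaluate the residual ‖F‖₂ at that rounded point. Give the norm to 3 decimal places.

At (5/2, 3): F = (100.84847, 38.000).
Jacobian J = [[4·s·t + 6·s + 2·t^2 + cos(s), 2·s^2 + 4·s·t], [2·t + 2, 2·s + 5]].
At the point, J = [[62.19886, 42.500], [8.000, 10.000]] (det J = 281.98856).
Solving J·Δ = −F gives Δ = (2.151, -5.521).
Then the next iterate is (s, t)₁ = (4.651, -2.521).
Re-evaluating at (4.651, -2.521): F = (12.94806, -23.75334), so ‖F‖₂ = 27.053.

27.053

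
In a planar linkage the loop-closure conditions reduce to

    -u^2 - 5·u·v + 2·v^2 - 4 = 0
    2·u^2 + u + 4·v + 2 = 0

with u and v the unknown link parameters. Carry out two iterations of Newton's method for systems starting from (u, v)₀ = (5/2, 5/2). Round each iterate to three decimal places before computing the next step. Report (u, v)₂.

At (5/2, 5/2): F = (-29.000, 27.000).
Jacobian J = [[-2·u - 5·v, -5·u + 4·v], [4·u + 1, 4]].
At the point, J = [[-17.500, -2.500], [11.000, 4.000]] (det J = -42.500).
Solving J·Δ = −F gives Δ = (-1.141, -3.612).
Then the next iterate is (u, v)₁ = (1.359, -1.112).
Round to (1.359, -1.112) and repeat: F = (4.18225, 2.60476), J = [[2.842, -11.243], [6.436, 4.000]].
Δ = (-0.550, 0.233), so (u, v)₂ = (0.809, -0.879).

(0.809, -0.879)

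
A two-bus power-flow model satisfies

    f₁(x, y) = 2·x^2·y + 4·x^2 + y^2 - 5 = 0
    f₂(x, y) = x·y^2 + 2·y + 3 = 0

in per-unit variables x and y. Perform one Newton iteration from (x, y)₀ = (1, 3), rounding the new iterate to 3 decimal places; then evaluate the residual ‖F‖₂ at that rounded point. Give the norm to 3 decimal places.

At (1, 3): F = (14.000, 18.000).
Jacobian J = [[4·x·y + 8·x, 2·x^2 + 2·y], [y^2, 2·x·y + 2]].
At the point, J = [[20.000, 8.000], [9.000, 8.000]] (det J = 88.000).
Solving J·Δ = −F gives Δ = (0.364, -2.659).
Then the next iterate is (x, y)₁ = (1.364, 0.341).
Re-evaluating at (1.364, 0.341): F = (3.82712, 3.84061), so ‖F‖₂ = 5.422.

5.422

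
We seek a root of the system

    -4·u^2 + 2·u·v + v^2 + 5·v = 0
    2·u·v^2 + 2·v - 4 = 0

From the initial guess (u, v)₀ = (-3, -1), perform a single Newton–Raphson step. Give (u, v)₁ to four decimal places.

(-1.3694, -0.3758)

At (-3, -1): F = (-34.0000, -12.0000).
Jacobian J = [[-8·u + 2·v, 2·u + 2·v + 5], [2·v^2, 4·u·v + 2]].
At the point, J = [[22.0000, -3.0000], [2.0000, 14.0000]] (det J = 314.0000).
Solving J·Δ = −F gives Δ = (1.6306, 0.6242).
Then the next iterate is (u, v)₁ = (-1.3694, -0.3758).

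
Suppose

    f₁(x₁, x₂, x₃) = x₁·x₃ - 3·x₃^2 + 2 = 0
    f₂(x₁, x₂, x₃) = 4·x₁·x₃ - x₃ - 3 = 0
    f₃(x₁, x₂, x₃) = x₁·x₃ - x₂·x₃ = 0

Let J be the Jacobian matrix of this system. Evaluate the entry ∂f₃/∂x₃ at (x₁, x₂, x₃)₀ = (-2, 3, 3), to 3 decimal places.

-5.000

∂f₃/∂x₃ = x₁ - x₂.
At (-2, 3, 3) this is -5.000.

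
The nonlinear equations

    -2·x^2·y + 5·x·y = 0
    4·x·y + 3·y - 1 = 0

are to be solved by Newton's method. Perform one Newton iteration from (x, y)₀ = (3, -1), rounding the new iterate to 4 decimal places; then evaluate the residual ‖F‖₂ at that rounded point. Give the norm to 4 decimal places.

0.2801

At (3, -1): F = (3.0000, -16.0000).
Jacobian J = [[-4·x·y + 5·y, -2·x^2 + 5·x], [4·y, 4·x + 3]].
At the point, J = [[7.0000, -3.0000], [-4.0000, 15.0000]] (det J = 93.0000).
Solving J·Δ = −F gives Δ = (0.0323, 1.0753).
Then the next iterate is (x, y)₁ = (3.0323, 0.0753).
Re-evaluating at (3.0323, 0.0753): F = (-0.243082, 0.139229), so ‖F‖₂ = 0.2801.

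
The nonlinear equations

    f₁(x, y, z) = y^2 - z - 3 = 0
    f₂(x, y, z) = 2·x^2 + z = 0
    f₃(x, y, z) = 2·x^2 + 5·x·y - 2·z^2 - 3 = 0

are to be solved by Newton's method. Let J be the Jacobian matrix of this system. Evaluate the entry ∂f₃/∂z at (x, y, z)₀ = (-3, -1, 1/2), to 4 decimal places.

-2.0000

∂f₃/∂z = -4·z.
At (-3, -1, 1/2) this is -2.0000.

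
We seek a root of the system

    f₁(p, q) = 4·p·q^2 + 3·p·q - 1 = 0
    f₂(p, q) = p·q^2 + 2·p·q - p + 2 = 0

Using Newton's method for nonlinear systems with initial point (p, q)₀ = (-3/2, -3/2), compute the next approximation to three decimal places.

(0.938, -1.739)

At (-3/2, -3/2): F = (-7.750, 4.625).
Jacobian J = [[4·q^2 + 3·q, 8·p·q + 3·p], [q^2 + 2·q - 1, 2·p·q + 2·p]].
At the point, J = [[4.500, 13.500], [-1.750, 1.500]] (det J = 30.375).
Solving J·Δ = −F gives Δ = (2.438, -0.239).
Then the next iterate is (p, q)₁ = (0.938, -1.739).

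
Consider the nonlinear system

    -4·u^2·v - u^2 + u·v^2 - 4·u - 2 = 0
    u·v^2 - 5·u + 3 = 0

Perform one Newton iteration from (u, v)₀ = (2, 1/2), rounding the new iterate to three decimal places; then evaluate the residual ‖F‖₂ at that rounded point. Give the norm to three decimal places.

At (2, 1/2): F = (-21.500, -6.500).
Jacobian J = [[-8·u·v - 2·u + v^2 - 4, -4·u^2 + 2·u·v], [v^2 - 5, 2·u·v]].
At the point, J = [[-15.750, -14.000], [-4.750, 2.000]] (det J = -98.000).
Solving J·Δ = −F gives Δ = (-1.367, 0.003).
Then the next iterate is (u, v)₁ = (0.633, 0.503).
Re-evaluating at (0.633, 0.503): F = (-5.57872, -0.00485), so ‖F‖₂ = 5.579.

5.579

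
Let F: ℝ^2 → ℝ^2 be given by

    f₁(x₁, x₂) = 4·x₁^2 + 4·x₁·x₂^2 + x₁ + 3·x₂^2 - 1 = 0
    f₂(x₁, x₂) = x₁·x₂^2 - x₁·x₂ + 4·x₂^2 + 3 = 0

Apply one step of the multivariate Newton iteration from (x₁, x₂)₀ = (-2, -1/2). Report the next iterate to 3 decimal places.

(-5.333, -12.183)

At (-2, -1/2): F = (11.750, 2.500).
Jacobian J = [[8·x₁ + 4·x₂^2 + 1, 8·x₁·x₂ + 6·x₂], [x₂^2 - x₂, 2·x₁·x₂ - x₁ + 8·x₂]].
At the point, J = [[-14.000, 5.000], [0.750, 0.000]] (det J = -3.750).
Solving J·Δ = −F gives Δ = (-3.333, -11.683).
Then the next iterate is (x₁, x₂)₁ = (-5.333, -12.183).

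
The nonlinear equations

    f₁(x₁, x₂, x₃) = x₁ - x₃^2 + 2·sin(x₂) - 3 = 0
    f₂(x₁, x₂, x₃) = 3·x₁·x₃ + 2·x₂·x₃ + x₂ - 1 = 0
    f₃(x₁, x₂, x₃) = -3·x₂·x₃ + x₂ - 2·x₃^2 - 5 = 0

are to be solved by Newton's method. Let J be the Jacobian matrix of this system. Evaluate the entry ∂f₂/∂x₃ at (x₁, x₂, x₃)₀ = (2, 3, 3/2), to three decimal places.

12.000

∂f₂/∂x₃ = 3·x₁ + 2·x₂.
At (2, 3, 3/2) this is 12.000.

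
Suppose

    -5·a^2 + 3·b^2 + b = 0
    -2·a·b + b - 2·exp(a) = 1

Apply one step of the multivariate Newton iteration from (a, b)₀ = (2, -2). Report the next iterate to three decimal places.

(0.676, -0.501)

At (2, -2): F = (-10.000, -9.77811).
Jacobian J = [[-10·a, 6·b + 1], [-2·b - 2·exp(a), -2·a + 1]].
At the point, J = [[-20.000, -11.000], [-10.77811, -3.000]] (det J = -58.55923).
Solving J·Δ = −F gives Δ = (-1.324, 1.499).
Then the next iterate is (a, b)₁ = (0.676, -0.501).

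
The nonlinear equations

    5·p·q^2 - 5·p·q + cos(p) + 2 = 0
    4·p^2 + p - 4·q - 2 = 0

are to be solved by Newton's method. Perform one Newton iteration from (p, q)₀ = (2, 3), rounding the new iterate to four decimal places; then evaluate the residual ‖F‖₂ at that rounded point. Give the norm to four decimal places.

18.2978

At (2, 3): F = (61.583853, 4.0000).
Jacobian J = [[5·q^2 - 5·q - sin(p), 10·p·q - 5·p], [8·p + 1, -4]].
At the point, J = [[29.090703, 50.0000], [17.0000, -4.0000]] (det J = -966.362810).
Solving J·Δ = −F gives Δ = (-0.4619, -0.9630).
Then the next iterate is (p, q)₁ = (1.5381, 2.0370).
Re-evaluating at (1.5381, 2.0370): F = (18.277864, 0.853106), so ‖F‖₂ = 18.2978.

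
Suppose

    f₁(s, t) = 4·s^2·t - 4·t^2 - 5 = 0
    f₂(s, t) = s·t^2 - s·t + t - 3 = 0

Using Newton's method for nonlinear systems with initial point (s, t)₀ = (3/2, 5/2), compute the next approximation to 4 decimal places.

At (3/2, 5/2): F = (-7.5000, 5.1250).
Jacobian J = [[8·s·t, 4·s^2 - 8·t], [t^2 - t, 2·s·t - s + 1]].
At the point, J = [[30.0000, -11.0000], [3.7500, 7.0000]] (det J = 251.2500).
Solving J·Δ = −F gives Δ = (-0.0154, -0.7239).
Then the next iterate is (s, t)₁ = (1.4846, 1.7761).

(1.4846, 1.7761)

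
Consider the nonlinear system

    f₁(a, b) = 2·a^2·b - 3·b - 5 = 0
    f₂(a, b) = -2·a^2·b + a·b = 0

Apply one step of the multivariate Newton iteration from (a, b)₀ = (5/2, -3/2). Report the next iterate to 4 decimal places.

At (5/2, -3/2): F = (-19.2500, 15.0000).
Jacobian J = [[4·a·b, 2·a^2 - 3], [-4·a·b + b, -2·a^2 + a]].
At the point, J = [[-15.0000, 9.5000], [13.5000, -10.0000]] (det J = 21.7500).
Solving J·Δ = −F gives Δ = (-2.2989, -1.6034).
Then the next iterate is (a, b)₁ = (0.2011, -3.1034).

(0.2011, -3.1034)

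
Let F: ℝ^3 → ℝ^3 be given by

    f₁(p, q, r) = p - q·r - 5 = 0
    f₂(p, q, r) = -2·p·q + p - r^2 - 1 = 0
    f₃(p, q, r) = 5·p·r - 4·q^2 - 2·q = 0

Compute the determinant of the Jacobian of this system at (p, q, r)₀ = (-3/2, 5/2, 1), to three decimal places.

J = [[1, -r, -q], [-2·q + 1, -2·p, -2·r], [5·r, -8·q - 2, 5·p]].
At the point, J = [[1.000, -1.000, -2.500], [-4.000, 3.000, -2.000], [5.000, -22.000, -7.500]].
det J = -209.000.

-209.000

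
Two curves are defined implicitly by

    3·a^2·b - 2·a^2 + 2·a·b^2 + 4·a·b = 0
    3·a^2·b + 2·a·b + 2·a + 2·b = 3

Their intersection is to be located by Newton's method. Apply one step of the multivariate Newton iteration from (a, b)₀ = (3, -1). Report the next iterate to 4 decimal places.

(1.5473, -0.8328)

At (3, -1): F = (-51.0000, -32.0000).
Jacobian J = [[6·a·b - 4·a + 2·b^2 + 4·b, 3·a^2 + 4·a·b + 4·a], [6·a·b + 2·b + 2, 3·a^2 + 2·a + 2]].
At the point, J = [[-32.0000, 27.0000], [-18.0000, 35.0000]] (det J = -634.0000).
Solving J·Δ = −F gives Δ = (-1.4527, 0.1672).
Then the next iterate is (a, b)₁ = (1.5473, -0.8328).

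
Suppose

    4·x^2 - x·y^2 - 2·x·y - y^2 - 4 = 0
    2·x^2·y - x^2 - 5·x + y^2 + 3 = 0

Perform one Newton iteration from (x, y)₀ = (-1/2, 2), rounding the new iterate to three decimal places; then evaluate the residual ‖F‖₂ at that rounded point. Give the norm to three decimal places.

6.275

At (-1/2, 2): F = (-3.000, 10.250).
Jacobian J = [[8·x - y^2 - 2·y, -2·x·y - 2·x - 2·y], [4·x·y - 2·x - 5, 2·x^2 + 2·y]].
At the point, J = [[-12.000, -1.000], [-8.000, 4.500]] (det J = -62.000).
Solving J·Δ = −F gives Δ = (-0.052, -2.371).
Then the next iterate is (x, y)₁ = (-0.552, -0.371).
Re-evaluating at (-0.552, -0.371): F = (-3.25243, 5.36685), so ‖F‖₂ = 6.275.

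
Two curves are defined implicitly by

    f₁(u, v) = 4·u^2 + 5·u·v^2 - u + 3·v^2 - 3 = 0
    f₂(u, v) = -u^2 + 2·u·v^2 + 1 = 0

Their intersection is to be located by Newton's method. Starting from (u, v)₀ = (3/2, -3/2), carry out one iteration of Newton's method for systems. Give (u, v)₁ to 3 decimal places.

At (3/2, -3/2): F = (28.125, 5.500).
Jacobian J = [[8·u + 5·v^2 - 1, 10·u·v + 6·v], [-2·u + 2·v^2, 4·u·v]].
At the point, J = [[22.250, -31.500], [1.500, -9.000]] (det J = -153.000).
Solving J·Δ = −F gives Δ = (-0.522, 0.524).
Then the next iterate is (u, v)₁ = (0.978, -0.976).

(0.978, -0.976)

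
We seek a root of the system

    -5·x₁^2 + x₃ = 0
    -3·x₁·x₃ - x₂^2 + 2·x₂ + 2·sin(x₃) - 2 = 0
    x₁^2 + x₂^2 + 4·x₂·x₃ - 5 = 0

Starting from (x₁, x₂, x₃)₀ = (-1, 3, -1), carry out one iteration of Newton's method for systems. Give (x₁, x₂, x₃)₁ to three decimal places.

At (-1, 3, -1): F = (-6.000, -9.68294, -7.000).
Jacobian J = [[-10·x₁, 0, 1], [-3·x₃, -2·x₂ + 2, -3·x₁ + 2·cos(x₃)], [2·x₁, 2·x₂ + 4·x₃, 4·x₂]].
At the point, J = [[10.000, 0.000, 1.000], [3.000, -4.000, 4.08060], [-2.000, 2.000, 12.000]] (det J = -563.61209).
Solving J·Δ = −F gives Δ = (0.514, -1.156, 0.862).
Then the next iterate is (x₁, x₂, x₃)₁ = (-0.486, 1.844, -0.138).

(-0.486, 1.844, -0.138)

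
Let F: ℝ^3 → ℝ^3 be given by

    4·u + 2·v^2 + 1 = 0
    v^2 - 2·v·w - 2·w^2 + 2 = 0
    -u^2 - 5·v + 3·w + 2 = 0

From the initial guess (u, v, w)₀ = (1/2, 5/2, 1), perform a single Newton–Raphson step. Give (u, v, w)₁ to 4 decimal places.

At (1/2, 5/2, 1): F = (15.5000, 1.2500, -7.7500).
Jacobian J = [[4, 4·v, 0], [0, 2·v - 2·w, -2·v - 4·w], [-2·u, -5, 3]].
At the point, J = [[4.0000, 10.0000, 0.0000], [0.0000, 3.0000, -9.0000], [-1.0000, -5.0000, 3.0000]] (det J = -54.0000).
Solving J·Δ = −F gives Δ = (1.8889, -2.3056, -0.6296).
Then the next iterate is (u, v, w)₁ = (2.3889, 0.1944, 0.3704).

(2.3889, 0.1944, 0.3704)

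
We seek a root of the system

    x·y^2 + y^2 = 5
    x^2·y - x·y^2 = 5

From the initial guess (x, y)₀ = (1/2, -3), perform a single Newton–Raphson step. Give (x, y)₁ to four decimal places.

At (1/2, -3): F = (8.5000, -10.2500).
Jacobian J = [[y^2, 2·x·y + 2·y], [2·x·y - y^2, x^2 - 2·x·y]].
At the point, J = [[9.0000, -9.0000], [-12.0000, 3.2500]] (det J = -78.7500).
Solving J·Δ = −F gives Δ = (-0.8206, 0.1238).
Then the next iterate is (x, y)₁ = (-0.3206, -2.8762).

(-0.3206, -2.8762)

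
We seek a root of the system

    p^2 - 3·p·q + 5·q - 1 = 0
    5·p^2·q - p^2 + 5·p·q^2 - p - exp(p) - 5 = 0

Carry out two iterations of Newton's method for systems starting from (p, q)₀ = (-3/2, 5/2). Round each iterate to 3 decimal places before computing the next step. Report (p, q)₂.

(1.181, 1.242)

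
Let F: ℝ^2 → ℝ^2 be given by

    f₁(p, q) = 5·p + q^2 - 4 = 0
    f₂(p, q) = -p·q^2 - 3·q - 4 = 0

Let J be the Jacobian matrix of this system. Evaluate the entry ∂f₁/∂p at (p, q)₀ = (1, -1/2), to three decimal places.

∂f₁/∂p = 5.
At (1, -1/2) this is 5.000.

5.000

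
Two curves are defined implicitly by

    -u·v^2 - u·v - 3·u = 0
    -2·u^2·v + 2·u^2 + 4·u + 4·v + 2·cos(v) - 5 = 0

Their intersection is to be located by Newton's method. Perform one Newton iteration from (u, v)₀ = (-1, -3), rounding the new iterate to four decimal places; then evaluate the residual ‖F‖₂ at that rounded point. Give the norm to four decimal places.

6.5132

At (-1, -3): F = (9.0000, -14.979985).
Jacobian J = [[-v^2 - v - 3, -2·u·v - u], [-4·u·v + 4·u + 4, -2·u^2 - 2·sin(v) + 4]].
At the point, J = [[-9.0000, -5.0000], [-12.0000, 2.282240]] (det J = -80.540160).
Solving J·Δ = −F gives Δ = (-0.6749, 3.0149).
Then the next iterate is (u, v)₁ = (-1.6749, 0.0149).
Re-evaluating at (-1.6749, 0.0149): F = (5.050028, -4.113240), so ‖F‖₂ = 6.5132.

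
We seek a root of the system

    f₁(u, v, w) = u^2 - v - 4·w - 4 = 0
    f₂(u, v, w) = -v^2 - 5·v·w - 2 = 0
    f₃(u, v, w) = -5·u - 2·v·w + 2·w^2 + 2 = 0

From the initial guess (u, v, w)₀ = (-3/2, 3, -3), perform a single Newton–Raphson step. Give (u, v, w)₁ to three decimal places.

At (-3/2, 3, -3): F = (7.250, 34.000, 45.500).
Jacobian J = [[2·u, -1, -4], [0, -2·v - 5·w, -5·v], [-5, -2·w, -2·v + 4·w]].
At the point, J = [[-3.000, -1.000, -4.000], [0.000, 9.000, -15.000], [-5.000, 6.000, -18.000]] (det J = -39.000).
Solving J·Δ = −F gives Δ = (9.500, -8.917, -3.083).
Then the next iterate is (u, v, w)₁ = (8.000, -5.917, -6.083).

(8.000, -5.917, -6.083)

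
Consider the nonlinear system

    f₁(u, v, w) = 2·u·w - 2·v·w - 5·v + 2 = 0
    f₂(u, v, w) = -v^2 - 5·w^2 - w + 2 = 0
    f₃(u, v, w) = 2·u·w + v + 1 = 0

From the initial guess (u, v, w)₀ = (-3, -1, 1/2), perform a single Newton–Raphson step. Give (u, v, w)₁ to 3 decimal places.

At (-3, -1, 1/2): F = (5.000, -0.750, -3.000).
Jacobian J = [[2·w, -2·w - 5, 2·u - 2·v], [0, -2·v, -10·w - 1], [2·w, 1, 2·u]].
At the point, J = [[1.000, -6.000, -4.000], [0.000, 2.000, -6.000], [1.000, 1.000, -6.000]] (det J = 38.000).
Solving J·Δ = −F gives Δ = (3.474, 1.224, 0.283).
Then the next iterate is (u, v, w)₁ = (0.474, 0.224, 0.783).

(0.474, 0.224, 0.783)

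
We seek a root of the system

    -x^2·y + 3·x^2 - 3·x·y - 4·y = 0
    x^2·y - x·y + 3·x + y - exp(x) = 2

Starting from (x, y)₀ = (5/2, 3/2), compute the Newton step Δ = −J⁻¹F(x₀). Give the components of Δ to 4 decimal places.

At (5/2, 3/2): F = (-7.8750, 0.442506).
Jacobian J = [[-2·x·y + 6·x - 3·y, -x^2 - 3·x - 4], [2·x·y - y - exp(x) + 3, x^2 - x + 1]].
At the point, J = [[3.0000, -17.7500], [-3.182494, 4.7500]] (det J = -42.239268).
Solving J·Δ = −F gives Δ = (-0.6996, -0.5619).

(-0.6996, -0.5619)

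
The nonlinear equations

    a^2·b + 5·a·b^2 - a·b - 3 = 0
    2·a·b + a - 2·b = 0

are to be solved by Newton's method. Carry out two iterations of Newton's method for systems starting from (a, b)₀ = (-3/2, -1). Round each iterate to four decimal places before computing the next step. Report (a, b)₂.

At (-3/2, -1): F = (-14.2500, 3.5000).
Jacobian J = [[2·a·b + 5·b^2 - b, a^2 + 10·a·b - a], [2·b + 1, 2·a - 2]].
At the point, J = [[9.0000, 18.7500], [-1.0000, -5.0000]] (det J = -26.2500).
Solving J·Δ = −F gives Δ = (0.2143, 0.6571).
Then the next iterate is (a, b)₁ = (-1.2857, -0.3429).
Round to (-1.2857, -0.3429) and repeat: F = (-4.763554, 0.281833), J = [[1.812535, 7.347390], [0.3142, -4.5714]].
Δ = (1.8600, 0.1895), so (a, b)₂ = (0.5743, -0.1534).

(0.5743, -0.1534)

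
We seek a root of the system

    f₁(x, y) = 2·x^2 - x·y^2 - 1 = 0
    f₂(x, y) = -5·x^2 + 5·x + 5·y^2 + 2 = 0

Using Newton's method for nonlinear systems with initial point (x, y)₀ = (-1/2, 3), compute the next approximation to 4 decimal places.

At (-1/2, 3): F = (4.0000, 43.2500).
Jacobian J = [[4·x - y^2, -2·x·y], [-10·x + 5, 10·y]].
At the point, J = [[-11.0000, 3.0000], [10.0000, 30.0000]] (det J = -360.0000).
Solving J·Δ = −F gives Δ = (-0.0271, -1.4326).
Then the next iterate is (x, y)₁ = (-0.5271, 1.5674).

(-0.5271, 1.5674)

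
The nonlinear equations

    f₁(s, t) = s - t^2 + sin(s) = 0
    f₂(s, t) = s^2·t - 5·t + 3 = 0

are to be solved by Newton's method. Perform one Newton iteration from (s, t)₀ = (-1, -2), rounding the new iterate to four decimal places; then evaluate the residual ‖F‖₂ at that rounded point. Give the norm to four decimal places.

At (-1, -2): F = (-5.841471, 11.0000).
Jacobian J = [[cos(s) + 1, -2·t], [2·s·t, s^2 - 5]].
At the point, J = [[1.540302, 4.0000], [4.0000, -4.0000]] (det J = -22.161209).
Solving J·Δ = −F gives Δ = (-0.9311, 1.8189).
Then the next iterate is (s, t)₁ = (-1.9311, -0.1811).
Re-evaluating at (-1.9311, -0.1811): F = (-2.899687, 3.230151), so ‖F‖₂ = 4.3407.

4.3407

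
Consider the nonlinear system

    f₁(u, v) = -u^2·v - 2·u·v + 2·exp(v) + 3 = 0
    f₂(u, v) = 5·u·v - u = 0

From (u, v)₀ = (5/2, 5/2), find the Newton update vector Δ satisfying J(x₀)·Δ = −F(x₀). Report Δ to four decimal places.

At (5/2, 5/2): F = (-0.760012, 28.7500).
Jacobian J = [[-2·u·v - 2·v, -u^2 - 2·u + 2·exp(v)], [5·v - 1, 5·u]].
At the point, J = [[-17.5000, 13.114988], [11.5000, 12.5000]] (det J = -369.572361).
Solving J·Δ = −F gives Δ = (-1.0460, -1.3377).

(-1.0460, -1.3377)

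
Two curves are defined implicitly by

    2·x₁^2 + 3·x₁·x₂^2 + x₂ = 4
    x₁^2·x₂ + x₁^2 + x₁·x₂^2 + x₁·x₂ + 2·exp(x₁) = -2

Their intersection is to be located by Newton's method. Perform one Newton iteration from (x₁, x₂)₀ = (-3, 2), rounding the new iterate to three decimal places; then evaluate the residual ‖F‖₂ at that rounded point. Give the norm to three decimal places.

8.112

At (-3, 2): F = (-20.000, 11.09957).
Jacobian J = [[4·x₁ + 3·x₂^2, 6·x₁·x₂ + 1], [2·x₁·x₂ + 2·x₁ + x₂^2 + x₂ + 2·exp(x₁), x₁^2 + 2·x₁·x₂ + x₁]].
At the point, J = [[0.000, -35.000], [-11.90043, -6.000]] (det J = -416.51491).
Solving J·Δ = −F gives Δ = (1.221, -0.571).
Then the next iterate is (x₁, x₂)₁ = (-1.779, 1.429).
Re-evaluating at (-1.779, 1.429): F = (-7.13969, 3.85003), so ‖F‖₂ = 8.112.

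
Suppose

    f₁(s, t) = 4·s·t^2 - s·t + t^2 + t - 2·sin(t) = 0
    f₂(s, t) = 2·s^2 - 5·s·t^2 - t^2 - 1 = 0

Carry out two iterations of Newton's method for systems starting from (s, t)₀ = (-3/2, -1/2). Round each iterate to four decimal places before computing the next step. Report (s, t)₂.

At (-3/2, -1/2): F = (-1.541149, 5.1250).
Jacobian J = [[4·t^2 - t, 8·s·t - s + 2·t - 2·cos(t) + 1], [4·s - 5·t^2, -10·s·t - 2·t]].
At the point, J = [[1.5000, 5.744835], [-7.2500, -6.5000]] (det J = 31.900053).
Solving J·Δ = −F gives Δ = (0.6089, 0.1093).
Then the next iterate is (s, t)₁ = (-0.8911, -0.3907).
Round to (-0.8911, -0.3907) and repeat: F = (-0.368628, 1.115588), J = [[1.001286, 2.045637], [-4.327632, -2.700128]].
Δ = (0.2093, 0.0778), so (s, t)₂ = (-0.6818, -0.3129).

(-0.6818, -0.3129)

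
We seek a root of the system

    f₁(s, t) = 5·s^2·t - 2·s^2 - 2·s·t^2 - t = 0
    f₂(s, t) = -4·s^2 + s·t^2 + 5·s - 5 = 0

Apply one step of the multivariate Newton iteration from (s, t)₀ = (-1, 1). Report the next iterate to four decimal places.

(0.1667, 1.6667)

At (-1, 1): F = (4.0000, -15.0000).
Jacobian J = [[10·s·t - 4·s - 2·t^2, 5·s^2 - 4·s·t - 1], [-8·s + t^2 + 5, 2·s·t]].
At the point, J = [[-8.0000, 8.0000], [14.0000, -2.0000]] (det J = -96.0000).
Solving J·Δ = −F gives Δ = (1.1667, 0.6667).
Then the next iterate is (s, t)₁ = (0.1667, 1.6667).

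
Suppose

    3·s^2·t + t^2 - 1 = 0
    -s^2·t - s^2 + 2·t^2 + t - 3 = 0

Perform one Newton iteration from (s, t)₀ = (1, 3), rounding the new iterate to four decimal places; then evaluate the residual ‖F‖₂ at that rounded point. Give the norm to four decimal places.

5.1384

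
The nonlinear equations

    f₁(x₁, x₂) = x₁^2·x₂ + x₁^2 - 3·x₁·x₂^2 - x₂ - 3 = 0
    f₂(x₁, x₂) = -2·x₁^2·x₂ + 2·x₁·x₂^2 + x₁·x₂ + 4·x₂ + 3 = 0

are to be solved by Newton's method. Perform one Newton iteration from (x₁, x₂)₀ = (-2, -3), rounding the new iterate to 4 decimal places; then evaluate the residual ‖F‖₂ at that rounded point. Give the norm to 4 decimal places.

At (-2, -3): F = (46.0000, -15.0000).
Jacobian J = [[2·x₁·x₂ + 2·x₁ - 3·x₂^2, x₁^2 - 6·x₁·x₂ - 1], [-4·x₁·x₂ + 2·x₂^2 + x₂, -2·x₁^2 + 4·x₁·x₂ + x₁ + 4]].
At the point, J = [[-19.0000, -33.0000], [-9.0000, 18.0000]] (det J = -639.0000).
Solving J·Δ = −F gives Δ = (0.5211, 1.0939).
Then the next iterate is (x₁, x₂)₁ = (-1.4789, -1.9061).
Re-evaluating at (-1.4789, -1.9061): F = (13.043823, -4.213964), so ‖F‖₂ = 13.7076.

13.7076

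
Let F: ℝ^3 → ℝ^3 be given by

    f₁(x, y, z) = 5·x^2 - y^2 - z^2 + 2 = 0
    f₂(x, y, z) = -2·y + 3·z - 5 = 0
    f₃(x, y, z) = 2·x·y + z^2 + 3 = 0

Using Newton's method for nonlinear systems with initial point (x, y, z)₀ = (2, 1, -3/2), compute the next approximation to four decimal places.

At (2, 1, -3/2): F = (18.7500, -11.5000, 9.2500).
Jacobian J = [[10·x, -2·y, -2·z], [0, -2, 3], [2·y, 2·x, 2·z]].
At the point, J = [[20.0000, -2.0000, 3.0000], [0.0000, -2.0000, 3.0000], [2.0000, 4.0000, -3.0000]] (det J = -120.0000).
Solving J·Δ = −F gives Δ = (-1.5125, 2.6375, 5.5917).
Then the next iterate is (x, y, z)₁ = (0.4875, 3.6375, 4.0917).

(0.4875, 3.6375, 4.0917)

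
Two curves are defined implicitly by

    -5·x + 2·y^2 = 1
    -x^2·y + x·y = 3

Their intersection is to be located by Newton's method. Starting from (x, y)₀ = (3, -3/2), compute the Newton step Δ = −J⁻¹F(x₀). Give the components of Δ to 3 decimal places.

(-1.400, -0.750)

At (3, -3/2): F = (-11.500, 6.000).
Jacobian J = [[-5, 4·y], [-2·x·y + y, -x^2 + x]].
At the point, J = [[-5.000, -6.000], [7.500, -6.000]] (det J = 75.000).
Solving J·Δ = −F gives Δ = (-1.400, -0.750).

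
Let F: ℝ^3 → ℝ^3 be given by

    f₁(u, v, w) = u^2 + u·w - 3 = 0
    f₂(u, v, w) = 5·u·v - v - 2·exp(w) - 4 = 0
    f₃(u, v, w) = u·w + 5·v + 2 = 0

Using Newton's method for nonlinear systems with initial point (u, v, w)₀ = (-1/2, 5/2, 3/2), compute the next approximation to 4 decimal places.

At (-1/2, 5/2, 3/2): F = (-3.5000, -21.713378, 13.7500).
Jacobian J = [[2·u + w, 0, u], [5·v, 5·u - 1, -2·exp(w)], [w, 5, u]].
At the point, J = [[0.5000, 0.0000, -0.5000], [12.5000, -3.5000, -8.963378], [1.5000, 5.0000, -0.5000]] (det J = -10.591555).
Solving J·Δ = −F gives Δ = (-12.5348, -0.9430, -19.5348).
Then the next iterate is (u, v, w)₁ = (-13.0348, 1.5570, -18.0348).

(-13.0348, 1.5570, -18.0348)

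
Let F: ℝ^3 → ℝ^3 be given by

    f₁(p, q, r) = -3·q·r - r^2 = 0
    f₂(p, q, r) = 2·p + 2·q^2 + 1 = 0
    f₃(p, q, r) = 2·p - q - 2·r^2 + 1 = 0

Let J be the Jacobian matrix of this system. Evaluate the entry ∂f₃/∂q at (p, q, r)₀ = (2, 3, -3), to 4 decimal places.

-1.0000

∂f₃/∂q = -1.
At (2, 3, -3) this is -1.0000.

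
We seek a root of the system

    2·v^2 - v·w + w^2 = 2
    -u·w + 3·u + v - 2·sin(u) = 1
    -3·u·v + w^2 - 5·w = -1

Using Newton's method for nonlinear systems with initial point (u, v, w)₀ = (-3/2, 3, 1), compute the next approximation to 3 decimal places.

(-0.777, 1.666, 0.330)

At (-3/2, 3, 1): F = (14.000, 0.99499, 10.500).
Jacobian J = [[0, 4·v - w, -v + 2·w], [-w - 2·cos(u) + 3, 1, -u], [-3·v, -3·u, 2·w - 5]].
At the point, J = [[0.000, 11.000, -1.000], [1.85853, 1.000, 1.500], [-9.000, 4.500, -3.000]] (det J = -104.53202).
Solving J·Δ = −F gives Δ = (0.723, -1.334, -0.670).
Then the next iterate is (u, v, w)₁ = (-0.777, 1.666, 0.330).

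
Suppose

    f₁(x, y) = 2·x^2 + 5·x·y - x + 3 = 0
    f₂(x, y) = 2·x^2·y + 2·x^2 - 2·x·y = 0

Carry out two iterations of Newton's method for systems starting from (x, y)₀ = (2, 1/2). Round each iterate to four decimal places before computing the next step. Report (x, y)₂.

(0.6294, -0.4640)

At (2, 1/2): F = (14.0000, 10.0000).
Jacobian J = [[4·x + 5·y - 1, 5·x], [4·x·y + 4·x - 2·y, 2·x^2 - 2·x]].
At the point, J = [[9.5000, 10.0000], [11.0000, 4.0000]] (det J = -72.0000).
Solving J·Δ = −F gives Δ = (-0.6111, -0.8194).
Then the next iterate is (x, y)₁ = (1.3889, -0.3194).
Round to (1.3889, -0.3194) and repeat: F = (3.251113, 3.513043), J = [[2.9586, 6.9445], [4.419941, 1.080286]].
Δ = (-0.7595, -0.1446), so (x, y)₂ = (0.6294, -0.4640).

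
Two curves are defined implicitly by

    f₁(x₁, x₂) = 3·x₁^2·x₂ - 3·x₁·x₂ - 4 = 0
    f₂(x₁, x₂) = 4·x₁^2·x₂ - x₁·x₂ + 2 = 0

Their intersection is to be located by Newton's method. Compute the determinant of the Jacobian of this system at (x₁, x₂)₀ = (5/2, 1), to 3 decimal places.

56.250

J = [[6·x₁·x₂ - 3·x₂, 3·x₁^2 - 3·x₁], [8·x₁·x₂ - x₂, 4·x₁^2 - x₁]].
At the point, J = [[12.000, 11.250], [19.000, 22.500]].
det J = 56.250.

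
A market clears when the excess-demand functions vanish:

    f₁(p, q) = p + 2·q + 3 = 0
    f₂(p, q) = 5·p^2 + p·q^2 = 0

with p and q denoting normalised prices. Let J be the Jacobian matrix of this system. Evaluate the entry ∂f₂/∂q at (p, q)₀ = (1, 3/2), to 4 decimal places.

∂f₂/∂q = 2·p·q.
At (1, 3/2) this is 3.0000.

3.0000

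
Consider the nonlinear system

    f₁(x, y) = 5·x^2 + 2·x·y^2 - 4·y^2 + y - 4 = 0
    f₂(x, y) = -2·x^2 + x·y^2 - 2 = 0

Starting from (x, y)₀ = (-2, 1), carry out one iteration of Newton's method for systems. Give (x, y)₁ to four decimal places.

At (-2, 1): F = (9.0000, -12.0000).
Jacobian J = [[10·x + 2·y^2, 4·x·y - 8·y + 1], [-4·x + y^2, 2·x·y]].
At the point, J = [[-18.0000, -15.0000], [9.0000, -4.0000]] (det J = 207.0000).
Solving J·Δ = −F gives Δ = (1.0435, -0.6522).
Then the next iterate is (x, y)₁ = (-0.9565, 0.3478).

(-0.9565, 0.3478)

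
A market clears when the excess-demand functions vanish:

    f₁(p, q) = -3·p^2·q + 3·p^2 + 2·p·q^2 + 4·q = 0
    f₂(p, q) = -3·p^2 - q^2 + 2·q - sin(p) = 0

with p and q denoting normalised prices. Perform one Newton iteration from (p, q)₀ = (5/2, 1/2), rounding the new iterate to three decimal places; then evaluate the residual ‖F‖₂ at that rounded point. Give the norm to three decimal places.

6.950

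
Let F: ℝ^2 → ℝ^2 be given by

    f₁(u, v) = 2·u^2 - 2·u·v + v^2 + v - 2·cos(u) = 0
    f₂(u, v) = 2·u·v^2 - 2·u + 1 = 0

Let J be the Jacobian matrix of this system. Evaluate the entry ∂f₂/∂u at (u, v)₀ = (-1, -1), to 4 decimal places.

∂f₂/∂u = 2·v^2 - 2.
At (-1, -1) this is 0.0000.

0.0000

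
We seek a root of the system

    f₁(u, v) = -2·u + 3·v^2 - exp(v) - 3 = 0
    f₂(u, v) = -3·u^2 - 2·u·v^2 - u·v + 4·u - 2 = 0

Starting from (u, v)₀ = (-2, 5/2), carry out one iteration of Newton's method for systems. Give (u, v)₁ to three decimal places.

At (-2, 5/2): F = (7.56751, 8.000).
Jacobian J = [[-2, 6·v - exp(v)], [-6·u - 2·v^2 - v + 4, -4·u·v - u]].
At the point, J = [[-2.000, 2.81751], [1.000, 22.000]] (det J = -46.81751).
Solving J·Δ = −F gives Δ = (3.075, -0.503).
Then the next iterate is (u, v)₁ = (1.075, 1.997).

(1.075, 1.997)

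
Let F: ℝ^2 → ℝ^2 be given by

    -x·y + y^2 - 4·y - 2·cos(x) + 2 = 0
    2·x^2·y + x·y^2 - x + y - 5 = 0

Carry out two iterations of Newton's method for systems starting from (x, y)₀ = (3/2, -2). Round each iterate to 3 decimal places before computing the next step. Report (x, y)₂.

At (3/2, -2): F = (16.85853, -11.500).
Jacobian J = [[-y + 2·sin(x), -x + 2·y - 4], [4·x·y + y^2 - 1, 2·x^2 + 2·x·y + 1]].
At the point, J = [[3.99499, -9.500], [-9.000, -0.500]] (det J = -87.49749).
Solving J·Δ = −F gives Δ = (-1.345, 1.209).
Then the next iterate is (x, y)₁ = (0.155, -0.791).
Round to (0.155, -0.791) and repeat: F = (3.93626, -5.88703), J = [[1.09976, -5.737], [-0.86474, 0.80284]].
Δ = (-7.507, -0.753), so (x, y)₂ = (-7.352, -1.544).

(-7.352, -1.544)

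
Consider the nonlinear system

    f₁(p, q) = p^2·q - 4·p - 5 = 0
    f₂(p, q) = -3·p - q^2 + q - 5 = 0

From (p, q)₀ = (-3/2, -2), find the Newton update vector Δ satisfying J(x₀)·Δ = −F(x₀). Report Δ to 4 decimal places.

(0.1716, 1.4030)

At (-3/2, -2): F = (-3.5000, -6.5000).
Jacobian J = [[2·p·q - 4, p^2], [-3, -2·q + 1]].
At the point, J = [[2.0000, 2.2500], [-3.0000, 5.0000]] (det J = 16.7500).
Solving J·Δ = −F gives Δ = (0.1716, 1.4030).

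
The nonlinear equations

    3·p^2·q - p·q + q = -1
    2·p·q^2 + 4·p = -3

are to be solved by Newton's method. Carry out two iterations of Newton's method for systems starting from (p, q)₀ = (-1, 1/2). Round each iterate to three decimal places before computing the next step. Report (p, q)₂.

At (-1, 1/2): F = (3.500, -1.500).
Jacobian J = [[6·p·q - q, 3·p^2 - p + 1], [2·q^2 + 4, 4·p·q]].
At the point, J = [[-3.500, 5.000], [4.500, -2.000]] (det J = -15.500).
Solving J·Δ = −F gives Δ = (0.032, -0.677).
Then the next iterate is (p, q)₁ = (-0.968, -0.177).
Round to (-0.968, -0.177) and repeat: F = (0.15410, -0.93265), J = [[1.20502, 4.77907], [4.06266, 0.68534]].
Δ = (0.245, -0.094), so (p, q)₂ = (-0.723, -0.271).

(-0.723, -0.271)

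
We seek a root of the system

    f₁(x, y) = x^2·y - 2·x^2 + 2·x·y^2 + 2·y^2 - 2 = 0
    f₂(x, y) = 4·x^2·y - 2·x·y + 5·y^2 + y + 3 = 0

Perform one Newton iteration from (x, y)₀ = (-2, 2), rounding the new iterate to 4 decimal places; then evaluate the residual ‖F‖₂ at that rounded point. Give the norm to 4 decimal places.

At (-2, 2): F = (-10.0000, 65.0000).
Jacobian J = [[2·x·y - 4·x + 2·y^2, x^2 + 4·x·y + 4·y], [8·x·y - 2·y, 4·x^2 - 2·x + 10·y + 1]].
At the point, J = [[8.0000, -4.0000], [-36.0000, 41.0000]] (det J = 184.0000).
Solving J·Δ = −F gives Δ = (0.8152, -0.8696).
Then the next iterate is (x, y)₁ = (-1.1848, 1.1304).
Re-evaluating at (-1.1848, 1.1304): F = (-3.692978, 19.545217), so ‖F‖₂ = 19.8910.

19.8910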